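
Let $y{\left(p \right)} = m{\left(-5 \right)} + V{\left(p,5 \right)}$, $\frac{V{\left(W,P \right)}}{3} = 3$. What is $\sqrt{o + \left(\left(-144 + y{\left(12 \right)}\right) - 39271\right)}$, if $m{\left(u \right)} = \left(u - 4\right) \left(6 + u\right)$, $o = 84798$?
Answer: $\sqrt{45383} \approx 213.03$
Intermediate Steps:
$V{\left(W,P \right)} = 9$ ($V{\left(W,P \right)} = 3 \cdot 3 = 9$)
$m{\left(u \right)} = \left(-4 + u\right) \left(6 + u\right)$
$y{\left(p \right)} = 0$ ($y{\left(p \right)} = \left(-24 + \left(-5\right)^{2} + 2 \left(-5\right)\right) + 9 = \left(-24 + 25 - 10\right) + 9 = -9 + 9 = 0$)
$\sqrt{o + \left(\left(-144 + y{\left(12 \right)}\right) - 39271\right)} = \sqrt{84798 + \left(\left(-144 + 0\right) - 39271\right)} = \sqrt{84798 - 39415} = \sqrt{45383}$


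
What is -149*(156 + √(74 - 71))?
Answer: -23244 - 149*√3 ≈ -23502.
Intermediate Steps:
-149*(156 + √(74 - 71)) = -149*(156 + √3) = -23244 - 149*√3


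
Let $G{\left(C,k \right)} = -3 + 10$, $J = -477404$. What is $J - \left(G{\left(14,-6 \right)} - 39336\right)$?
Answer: $-438075$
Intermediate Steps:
$G{\left(C,k \right)} = 7$
$J - \left(G{\left(14,-6 \right)} - 39336\right) = -477404 - \left(7 - 39336\right) = -477404 - -39329 = -477404 + 39329 = -438075$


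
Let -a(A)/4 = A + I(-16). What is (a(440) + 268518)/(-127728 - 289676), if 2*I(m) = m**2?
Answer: -133123/208702 ≈ -0.63786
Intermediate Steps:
I(m) = m**2/2
a(A) = -512 - 4*A (a(A) = -4*(A + (1/2)*(-16)**2) = -4*(A + (1/2)*256) = -4*(A + 128) = -4*(128 + A) = -512 - 4*A)
(a(440) + 268518)/(-127728 - 289676) = ((-512 - 4*440) + 268518)/(-127728 - 289676) = ((-512 - 1760) + 268518)/(-417404) = (-2272 + 268518)*(-1/417404) = 266246*(-1/417404) = -133123/208702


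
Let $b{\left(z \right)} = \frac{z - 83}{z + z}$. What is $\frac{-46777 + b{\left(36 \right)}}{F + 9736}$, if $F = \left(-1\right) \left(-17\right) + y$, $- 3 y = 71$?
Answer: $- \frac{3367991}{700512} \approx -4.8079$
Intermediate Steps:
$y = - \frac{71}{3}$ ($y = \left(- \frac{1}{3}\right) 71 = - \frac{71}{3} \approx -23.667$)
$b{\left(z \right)} = \frac{-83 + z}{2 z}$
$F = - \frac{20}{3}$ ($F = \left(-1\right) \left(-17\right) - \frac{71}{3} = 17 - \frac{71}{3} = - \frac{20}{3} \approx -6.6667$)
$\frac{-46777 + b{\left(36 \right)}}{F + 9736} = \frac{-46777 + \frac{-83 + 36}{2 \cdot 36}}{- \frac{20}{3} + 9736} = \frac{-46777 + \frac{1}{2} \cdot \frac{1}{36} \left(-47\right)}{\frac{29188}{3}} = \left(-46777 - \frac{47}{72}\right) \frac{3}{29188} = \left(- \frac{3367991}{72}\right) \frac{3}{29188} = - \frac{3367991}{700512}$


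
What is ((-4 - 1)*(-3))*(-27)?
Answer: -405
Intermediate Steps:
((-4 - 1)*(-3))*(-27) = -5*(-3)*(-27) = 15*(-27) = -405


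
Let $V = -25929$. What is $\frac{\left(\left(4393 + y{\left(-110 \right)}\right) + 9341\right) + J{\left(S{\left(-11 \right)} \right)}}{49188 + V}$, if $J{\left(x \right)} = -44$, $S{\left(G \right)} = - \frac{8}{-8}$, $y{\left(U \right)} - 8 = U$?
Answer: $\frac{13588}{23259} \approx 0.5842$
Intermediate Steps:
$y{\left(U \right)} = 8 + U$
$S{\left(G \right)} = 1$ ($S{\left(G \right)} = \left(-8\right) \left(- \frac{1}{8}\right) = 1$)
$\frac{\left(\left(4393 + y{\left(-110 \right)}\right) + 9341\right) + J{\left(S{\left(-11 \right)} \right)}}{49188 + V} = \frac{\left(\left(4393 + \left(8 - 110\right)\right) + 9341\right) - 44}{49188 - 25929} = \frac{\left(\left(4393 - 102\right) + 9341\right) - 44}{23259} = \left(\left(4291 + 9341\right) - 44\right) \frac{1}{23259} = \left(13632 - 44\right) \frac{1}{23259} = 13588 \cdot \frac{1}{23259} = \frac{13588}{23259}$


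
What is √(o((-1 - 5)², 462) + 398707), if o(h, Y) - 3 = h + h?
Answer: √398782 ≈ 631.49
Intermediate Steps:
o(h, Y) = 3 + 2*h (o(h, Y) = 3 + (h + h) = 3 + 2*h)
√(o((-1 - 5)², 462) + 398707) = √((3 + 2*(-1 - 5)²) + 398707) = √((3 + 2*(-6)²) + 398707) = √((3 + 2*36) + 398707) = √((3 + 72) + 398707) = √(75 + 398707) = √398782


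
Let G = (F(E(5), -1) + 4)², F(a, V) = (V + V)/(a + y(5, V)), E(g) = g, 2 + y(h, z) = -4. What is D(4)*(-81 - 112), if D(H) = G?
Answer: -6948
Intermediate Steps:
y(h, z) = -6 (y(h, z) = -2 - 4 = -6)
F(a, V) = 2*V/(-6 + a) (F(a, V) = (V + V)/(a - 6) = (2*V)/(-6 + a) = 2*V/(-6 + a))
G = 36 (G = (2*(-1)/(-6 + 5) + 4)² = (2*(-1)/(-1) + 4)² = (2*(-1)*(-1) + 4)² = (2 + 4)² = 6² = 36)
D(H) = 36
D(4)*(-81 - 112) = 36*(-81 - 112) = 36*(-193) = -6948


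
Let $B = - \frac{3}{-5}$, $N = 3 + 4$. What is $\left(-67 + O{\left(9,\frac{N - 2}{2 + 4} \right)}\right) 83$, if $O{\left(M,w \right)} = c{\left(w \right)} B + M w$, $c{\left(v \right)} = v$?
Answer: $-4897$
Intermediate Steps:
$N = 7$
$B = \frac{3}{5}$ ($B = \left(-3\right) \left(- \frac{1}{5}\right) = \frac{3}{5} \approx 0.6$)
$O{\left(M,w \right)} = \frac{3 w}{5} + M w$ ($O{\left(M,w \right)} = w \frac{3}{5} + M w = \frac{3 w}{5} + M w$)
$\left(-67 + O{\left(9,\frac{N - 2}{2 + 4} \right)}\right) 83 = \left(-67 + \frac{\frac{7 - 2}{2 + 4} \left(3 + 5 \cdot 9\right)}{5}\right) 83 = \left(-67 + \frac{\frac{5}{6} \left(3 + 45\right)}{5}\right) 83 = \left(-67 + \frac{1}{5} \cdot 5 \cdot \frac{1}{6} \cdot 48\right) 83 = \left(-67 + \frac{1}{5} \cdot \frac{5}{6} \cdot 48\right) 83 = \left(-67 + 8\right) 83 = \left(-59\right) 83 = -4897$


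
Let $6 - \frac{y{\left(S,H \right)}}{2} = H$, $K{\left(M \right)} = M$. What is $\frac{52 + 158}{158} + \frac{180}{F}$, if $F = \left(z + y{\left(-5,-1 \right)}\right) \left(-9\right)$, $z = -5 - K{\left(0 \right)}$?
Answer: $- \frac{635}{711} \approx -0.89311$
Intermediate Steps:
$y{\left(S,H \right)} = 12 - 2 H$
$z = -5$ ($z = -5 - 0 = -5 + 0 = -5$)
$F = -81$ ($F = \left(-5 + \left(12 - -2\right)\right) \left(-9\right) = \left(-5 + \left(12 + 2\right)\right) \left(-9\right) = \left(-5 + 14\right) \left(-9\right) = 9 \left(-9\right) = -81$)
$\frac{52 + 158}{158} + \frac{180}{F} = \frac{52 + 158}{158} + \frac{180}{-81} = 210 \cdot \frac{1}{158} + 180 \left(- \frac{1}{81}\right) = \frac{105}{79} - \frac{20}{9} = - \frac{635}{711}$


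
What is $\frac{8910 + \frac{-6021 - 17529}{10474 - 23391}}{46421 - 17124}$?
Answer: $\frac{115114020}{378429349} \approx 0.30419$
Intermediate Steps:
$\frac{8910 + \frac{-6021 - 17529}{10474 - 23391}}{46421 - 17124} = \frac{8910 - \frac{23550}{-12917}}{29297} = \left(8910 - - \frac{23550}{12917}\right) \frac{1}{29297} = \left(8910 + \frac{23550}{12917}\right) \frac{1}{29297} = \frac{115114020}{12917} \cdot \frac{1}{29297} = \frac{115114020}{378429349}$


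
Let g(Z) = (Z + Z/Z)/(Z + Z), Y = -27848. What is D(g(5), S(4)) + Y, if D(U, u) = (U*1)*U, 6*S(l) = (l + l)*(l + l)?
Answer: -696191/25 ≈ -27848.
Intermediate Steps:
S(l) = 2*l**2/3 (S(l) = ((l + l)*(l + l))/6 = ((2*l)*(2*l))/6 = (4*l**2)/6 = 2*l**2/3)
g(Z) = (1 + Z)/(2*Z) (g(Z) = (Z + 1)/((2*Z)) = (1 + Z)*(1/(2*Z)) = (1 + Z)/(2*Z))
D(U, u) = U**2 (D(U, u) = U*U = U**2)
D(g(5), S(4)) + Y = ((1/2)*(1 + 5)/5)**2 - 27848 = ((1/2)*(1/5)*6)**2 - 27848 = (3/5)**2 - 27848 = 9/25 - 27848 = -696191/25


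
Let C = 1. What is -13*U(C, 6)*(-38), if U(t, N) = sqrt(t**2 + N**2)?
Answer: 494*sqrt(37) ≈ 3004.9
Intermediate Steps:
U(t, N) = sqrt(N**2 + t**2)
-13*U(C, 6)*(-38) = -13*sqrt(6**2 + 1**2)*(-38) = -13*sqrt(36 + 1)*(-38) = -13*sqrt(37)*(-38) = 494*sqrt(37)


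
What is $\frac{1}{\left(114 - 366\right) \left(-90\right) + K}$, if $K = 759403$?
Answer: $\frac{1}{782083} \approx 1.2786 \cdot 10^{-6}$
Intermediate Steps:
$\frac{1}{\left(114 - 366\right) \left(-90\right) + K} = \frac{1}{\left(114 - 366\right) \left(-90\right) + 759403} = \frac{1}{\left(-252\right) \left(-90\right) + 759403} = \frac{1}{22680 + 759403} = \frac{1}{782083}$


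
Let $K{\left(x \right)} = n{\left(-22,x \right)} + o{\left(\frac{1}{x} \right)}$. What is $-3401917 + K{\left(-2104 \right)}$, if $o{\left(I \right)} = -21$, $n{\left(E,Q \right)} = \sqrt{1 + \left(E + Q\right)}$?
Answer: $-3401938 + 5 i \sqrt{85} \approx -3.4019 \cdot 10^{6} + 46.098 i$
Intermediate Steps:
$n{\left(E,Q \right)} = \sqrt{1 + E + Q}$
$K{\left(x \right)} = -21 + \sqrt{-21 + x}$ ($K{\left(x \right)} = \sqrt{1 - 22 + x} - 21 = \sqrt{-21 + x} - 21 = -21 + \sqrt{-21 + x}$)
$-3401917 + K{\left(-2104 \right)} = -3401917 - \left(21 - \sqrt{-21 - 2104}\right) = -3401917 - \left(21 - \sqrt{-2125}\right) = -3401917 - \left(21 - 5 i \sqrt{85}\right) = -3401938 + 5 i \sqrt{85}$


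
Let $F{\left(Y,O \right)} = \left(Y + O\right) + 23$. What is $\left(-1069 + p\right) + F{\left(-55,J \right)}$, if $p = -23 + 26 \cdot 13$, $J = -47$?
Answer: $-833$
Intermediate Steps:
$F{\left(Y,O \right)} = 23 + O + Y$ ($F{\left(Y,O \right)} = \left(O + Y\right) + 23 = 23 + O + Y$)
$p = 315$ ($p = -23 + 338 = 315$)
$\left(-1069 + p\right) + F{\left(-55,J \right)} = \left(-1069 + 315\right) - 79 = -754 - 79 = -833$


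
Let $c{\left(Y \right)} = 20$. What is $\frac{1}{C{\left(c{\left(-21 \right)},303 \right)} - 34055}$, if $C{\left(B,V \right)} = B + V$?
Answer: $- \frac{1}{33732} \approx -2.9645 \cdot 10^{-5}$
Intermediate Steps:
$\frac{1}{C{\left(c{\left(-21 \right)},303 \right)} - 34055} = \frac{1}{\left(20 + 303\right) - 34055} = \frac{1}{323 - 34055} = \frac{1}{-33732} = - \frac{1}{33732}$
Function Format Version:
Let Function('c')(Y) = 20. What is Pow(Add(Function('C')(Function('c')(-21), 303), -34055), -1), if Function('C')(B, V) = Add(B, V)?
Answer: Rational(-1, 33732) ≈ -2.9645e-5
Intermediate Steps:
Pow(Add(Function('C')(Function('c')(-21), 303), -34055), -1) = Pow(Add(Add(20, 303), -34055), -1) = Pow(Add(323, -34055), -1) = Pow(-33732, -1) = Rational(-1, 33732)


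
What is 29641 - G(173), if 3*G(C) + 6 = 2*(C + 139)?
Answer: 29435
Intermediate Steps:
G(C) = 272/3 + 2*C/3 (G(C) = -2 + (2*(C + 139))/3 = -2 + (2*(139 + C))/3 = -2 + (278 + 2*C)/3 = -2 + (278/3 + 2*C/3) = 272/3 + 2*C/3)
29641 - G(173) = 29641 - (272/3 + (2/3)*173) = 29641 - (272/3 + 346/3) = 29641 - 1*206 = 29641 - 206 = 29435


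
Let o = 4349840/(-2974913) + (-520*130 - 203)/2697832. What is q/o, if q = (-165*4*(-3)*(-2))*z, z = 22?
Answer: 699209045368225920/11936845573019 ≈ 58576.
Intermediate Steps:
o = -11936845573019/8025815488616 (o = 4349840*(-1/2974913) + (-67600 - 203)*(1/2697832) = -4349840/2974913 - 67803*1/2697832 = -4349840/2974913 - 67803/2697832 = -11936845573019/8025815488616 ≈ -1.4873)
q = -87120 (q = -165*4*(-3)*(-2)*22 = -(-1980)*(-2)*22 = -165*24*22 = -3960*22 = -87120)
q/o = -87120/(-11936845573019/8025815488616) = -87120*(-8025815488616/11936845573019) = 699209045368225920/11936845573019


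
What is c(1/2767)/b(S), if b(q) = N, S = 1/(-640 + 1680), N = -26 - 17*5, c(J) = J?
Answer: -1/307137 ≈ -3.2559e-6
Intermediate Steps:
N = -111 (N = -26 - 85 = -111)
S = 1/1040 ≈ 0.00096154
b(q) = -111
c(1/2767)/b(S) = 1/(2767*(-111)) = (1/2767)*(-1/111) = -1/307137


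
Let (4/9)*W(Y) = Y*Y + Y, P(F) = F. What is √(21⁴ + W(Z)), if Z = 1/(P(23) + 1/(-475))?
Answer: 3*√10314739676861/21848 ≈ 441.00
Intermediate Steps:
Z = 475/10924 (Z = 1/(23 + 1/(-475)) = 1/(23 - 1/475) = 1/(10924/475) = 475/10924 ≈ 0.043482)
W(Y) = 9*Y/4 + 9*Y²/4 (W(Y) = 9*(Y*Y + Y)/4 = 9*(Y² + Y)/4 = 9*(Y + Y²)/4 = 9*Y/4 + 9*Y²/4)
√(21⁴ + W(Z)) = √(21⁴ + (9/4)*(475/10924)*(1 + 475/10924)) = √(194481 + (9/4)*(475/10924)*(11399/10924)) = √(194481 + 48730725/477335104) = √(92832657091749/477335104) = 3*√10314739676861/21848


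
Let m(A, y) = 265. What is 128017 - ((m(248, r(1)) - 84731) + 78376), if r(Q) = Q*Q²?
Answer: 134107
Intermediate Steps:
r(Q) = Q³
128017 - ((m(248, r(1)) - 84731) + 78376) = 128017 - ((265 - 84731) + 78376) = 128017 - (-84466 + 78376) = 128017 - 1*(-6090) = 128017 + 6090 = 134107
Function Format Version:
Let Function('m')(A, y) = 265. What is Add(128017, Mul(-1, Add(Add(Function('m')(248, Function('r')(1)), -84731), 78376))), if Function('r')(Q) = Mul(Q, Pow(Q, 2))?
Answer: 134107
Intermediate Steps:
Function('r')(Q) = Pow(Q, 3)
Add(128017, Mul(-1, Add(Add(Function('m')(248, Function('r')(1)), -84731), 78376))) = Add(128017, Mul(-1, Add(Add(265, -84731), 78376))) = Add(128017, Mul(-1, Add(-84466, 78376))) = Add(128017, Mul(-1, -6090)) = Add(128017, 6090) = 134107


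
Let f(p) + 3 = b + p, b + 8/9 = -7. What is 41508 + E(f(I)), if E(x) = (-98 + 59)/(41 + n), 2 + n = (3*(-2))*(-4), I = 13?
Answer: 871655/21 ≈ 41507.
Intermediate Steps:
b = -71/9 (b = -8/9 - 7 = -71/9 ≈ -7.8889)
f(p) = -98/9 + p (f(p) = -3 + (-71/9 + p) = -98/9 + p)
n = 22 (n = -2 + (3*(-2))*(-4) = -2 - 6*(-4) = -2 + 24 = 22)
E(x) = -13/21 (E(x) = (-98 + 59)/(41 + 22) = -39/63 = -39*1/63 = -13/21)
41508 + E(f(I)) = 41508 - 13/21 = 871655/21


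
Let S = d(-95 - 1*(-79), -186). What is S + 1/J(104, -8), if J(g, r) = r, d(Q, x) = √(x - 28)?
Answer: -⅛ + I*√214 ≈ -0.125 + 14.629*I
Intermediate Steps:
d(Q, x) = √(-28 + x)
S = I*√214 (S = √(-28 - 186) = √(-214) = I*√214 ≈ 14.629*I)
S + 1/J(104, -8) = I*√214 + 1/(-8) = I*√214 - ⅛ = -⅛ + I*√214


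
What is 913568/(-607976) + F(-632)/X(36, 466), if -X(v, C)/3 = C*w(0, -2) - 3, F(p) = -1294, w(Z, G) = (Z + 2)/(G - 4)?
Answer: -152583218/36098575 ≈ -4.2269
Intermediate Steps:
w(Z, G) = (2 + Z)/(-4 + G)
X(v, C) = 9 + C (X(v, C) = -3*(C*((2 + 0)/(-4 - 2)) - 3) = -3*(C*(2/(-6)) - 3) = -3*(C*(-⅙*2) - 3) = -3*(C*(-⅓) - 3) = -3*(-C/3 - 3) = -3*(-3 - C/3) = 9 + C)
913568/(-607976) + F(-632)/X(36, 466) = 913568/(-607976) - 1294/(9 + 466) = 913568*(-1/607976) - 1294/475 = -114196/75997 - 1294*1/475 = -114196/75997 - 1294/475 = -152583218/36098575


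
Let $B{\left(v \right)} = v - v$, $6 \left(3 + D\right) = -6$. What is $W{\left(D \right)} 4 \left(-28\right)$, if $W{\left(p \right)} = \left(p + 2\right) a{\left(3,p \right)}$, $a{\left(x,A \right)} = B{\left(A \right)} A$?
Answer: $0$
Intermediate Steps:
$D = -4$ ($D = -3 + \frac{1}{6} \left(-6\right) = -3 - 1 = -4$)
$B{\left(v \right)} = 0$
$a{\left(x,A \right)} = 0$ ($a{\left(x,A \right)} = 0 A = 0$)
$W{\left(p \right)} = 0$ ($W{\left(p \right)} = \left(p + 2\right) 0 = \left(2 + p\right) 0 = 0$)
$W{\left(D \right)} 4 \left(-28\right) = 0 \cdot 4 \left(-28\right) = 0 \left(-28\right) = 0$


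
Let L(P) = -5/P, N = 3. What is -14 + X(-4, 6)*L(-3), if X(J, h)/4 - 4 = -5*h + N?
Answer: -502/3 ≈ -167.33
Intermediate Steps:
X(J, h) = 28 - 20*h (X(J, h) = 16 + 4*(-5*h + 3) = 16 + 4*(3 - 5*h) = 16 + (12 - 20*h) = 28 - 20*h)
-14 + X(-4, 6)*L(-3) = -14 + (28 - 20*6)*(-5/(-3)) = -14 + (28 - 120)*(-5*(-⅓)) = -14 - 92*5/3 = -14 - 460/3 = -502/3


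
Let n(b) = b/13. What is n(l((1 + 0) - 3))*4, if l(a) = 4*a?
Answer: -32/13 ≈ -2.4615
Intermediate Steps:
n(b) = b/13 (n(b) = b*(1/13) = b/13)
n(l((1 + 0) - 3))*4 = ((4*((1 + 0) - 3))/13)*4 = ((4*(1 - 3))/13)*4 = ((4*(-2))/13)*4 = ((1/13)*(-8))*4 = -8/13*4 = -32/13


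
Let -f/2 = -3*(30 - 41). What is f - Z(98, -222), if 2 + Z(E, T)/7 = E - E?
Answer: -52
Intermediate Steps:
Z(E, T) = -14 (Z(E, T) = -14 + 7*(E - E) = -14 + 7*0 = -14 + 0 = -14)
f = -66 (f = -(-6)*(30 - 41) = -(-6)*(-11) = -2*33 = -66)
f - Z(98, -222) = -66 - 1*(-14) = -66 + 14 = -52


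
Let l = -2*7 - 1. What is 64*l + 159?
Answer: -801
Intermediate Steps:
l = -15 (l = -14 - 1 = -15)
64*l + 159 = 64*(-15) + 159 = -960 + 159 = -801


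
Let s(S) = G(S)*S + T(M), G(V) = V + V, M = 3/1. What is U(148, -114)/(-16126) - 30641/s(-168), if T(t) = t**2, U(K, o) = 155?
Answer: -502867601/910425582 ≈ -0.55234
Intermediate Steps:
M = 3 (M = 3*1 = 3)
G(V) = 2*V
s(S) = 9 + 2*S**2 (s(S) = (2*S)*S + 3**2 = 2*S**2 + 9 = 9 + 2*S**2)
U(148, -114)/(-16126) - 30641/s(-168) = 155/(-16126) - 30641/(9 + 2*(-168)**2) = 155*(-1/16126) - 30641/(9 + 2*28224) = -155/16126 - 30641/(9 + 56448) = -155/16126 - 30641/56457 = -502867601/910425582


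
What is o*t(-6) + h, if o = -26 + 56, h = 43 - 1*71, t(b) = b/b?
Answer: 2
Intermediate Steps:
t(b) = 1
h = -28 (h = 43 - 71 = -28)
o = 30
o*t(-6) + h = 30*1 - 28 = 30 - 28 = 2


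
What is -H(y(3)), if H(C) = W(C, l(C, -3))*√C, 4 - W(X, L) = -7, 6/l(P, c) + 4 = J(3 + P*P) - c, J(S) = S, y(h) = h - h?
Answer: 0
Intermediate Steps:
y(h) = 0
l(P, c) = 6/(-1 + P² - c) (l(P, c) = 6/(-4 + ((3 + P*P) - c)) = 6/(-4 + ((3 + P²) - c)) = 6/(-4 + (3 + P² - c)) = 6/(-1 + P² - c))
W(X, L) = 11 (W(X, L) = 4 - 1*(-7) = 4 + 7 = 11)
H(C) = 11*√C
-H(y(3)) = -11*√0 = -11*0 = -1*0 = 0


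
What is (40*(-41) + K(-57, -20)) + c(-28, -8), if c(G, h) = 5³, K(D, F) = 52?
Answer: -1463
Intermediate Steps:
c(G, h) = 125
(40*(-41) + K(-57, -20)) + c(-28, -8) = (40*(-41) + 52) + 125 = (-1640 + 52) + 125 = -1588 + 125 = -1463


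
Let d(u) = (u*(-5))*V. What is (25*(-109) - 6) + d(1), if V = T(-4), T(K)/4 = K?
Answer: -2651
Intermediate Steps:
T(K) = 4*K
V = -16 (V = 4*(-4) = -16)
d(u) = 80*u (d(u) = (u*(-5))*(-16) = -5*u*(-16) = 80*u)
(25*(-109) - 6) + d(1) = (25*(-109) - 6) + 80*1 = (-2725 - 6) + 80 = -2731 + 80 = -2651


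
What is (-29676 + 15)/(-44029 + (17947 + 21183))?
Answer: 9887/1633 ≈ 6.0545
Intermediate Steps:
(-29676 + 15)/(-44029 + (17947 + 21183)) = -29661/(-44029 + 39130) = -29661/(-4899) = -29661*(-1/4899) = 9887/1633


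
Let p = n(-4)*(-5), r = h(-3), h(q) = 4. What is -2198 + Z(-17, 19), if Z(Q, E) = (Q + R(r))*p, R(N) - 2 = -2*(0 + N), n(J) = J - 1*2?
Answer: -2888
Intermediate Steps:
r = 4
n(J) = -2 + J (n(J) = J - 2 = -2 + J)
R(N) = 2 - 2*N (R(N) = 2 - 2*(0 + N) = 2 - 2*N)
p = 30 (p = (-2 - 4)*(-5) = -6*(-5) = 30)
Z(Q, E) = -180 + 30*Q (Z(Q, E) = (Q + (2 - 2*4))*30 = (Q + (2 - 8))*30 = (Q - 6)*30 = (-6 + Q)*30 = -180 + 30*Q)
-2198 + Z(-17, 19) = -2198 + (-180 + 30*(-17)) = -2198 + (-180 - 510) = -2198 - 690 = -2888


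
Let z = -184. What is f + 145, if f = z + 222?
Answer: 183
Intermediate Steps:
f = 38 (f = -184 + 222 = 38)
f + 145 = 38 + 145 = 183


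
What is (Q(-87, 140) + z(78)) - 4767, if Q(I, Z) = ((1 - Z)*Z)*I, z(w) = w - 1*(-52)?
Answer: 1688383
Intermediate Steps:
z(w) = 52 + w (z(w) = w + 52 = 52 + w)
Q(I, Z) = I*Z*(1 - Z) (Q(I, Z) = (Z*(1 - Z))*I = I*Z*(1 - Z))
(Q(-87, 140) + z(78)) - 4767 = (-87*140*(1 - 1*140) + (52 + 78)) - 4767 = (-87*140*(1 - 140) + 130) - 4767 = (-87*140*(-139) + 130) - 4767 = (1693020 + 130) - 4767 = 1693150 - 4767 = 1688383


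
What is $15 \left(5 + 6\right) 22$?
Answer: $3630$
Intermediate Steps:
$15 \left(5 + 6\right) 22 = 15 \cdot 11 \cdot 22 = 165 \cdot 22 = 3630$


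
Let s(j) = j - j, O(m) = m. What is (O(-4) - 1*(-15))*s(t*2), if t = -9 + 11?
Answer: 0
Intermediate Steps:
t = 2
s(j) = 0
(O(-4) - 1*(-15))*s(t*2) = (-4 - 1*(-15))*0 = (-4 + 15)*0 = 11*0 = 0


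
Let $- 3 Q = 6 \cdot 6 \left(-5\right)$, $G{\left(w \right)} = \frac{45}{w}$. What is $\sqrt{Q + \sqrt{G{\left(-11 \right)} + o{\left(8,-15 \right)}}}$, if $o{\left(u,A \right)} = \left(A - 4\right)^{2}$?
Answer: $\frac{\sqrt{7260 + 11 \sqrt{43186}}}{11} \approx 8.8821$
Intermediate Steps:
$o{\left(u,A \right)} = \left(-4 + A\right)^{2}$
$Q = 60$ ($Q = - \frac{6 \cdot 6 \left(-5\right)}{3} = - \frac{36 \left(-5\right)}{3} = \left(- \frac{1}{3}\right) \left(-180\right) = 60$)
$\sqrt{Q + \sqrt{G{\left(-11 \right)} + o{\left(8,-15 \right)}}} = \sqrt{60 + \sqrt{\frac{45}{-11} + \left(-4 - 15\right)^{2}}} = \sqrt{60 + \sqrt{45 \left(- \frac{1}{11}\right) + \left(-19\right)^{2}}} = \sqrt{60 + \sqrt{- \frac{45}{11} + 361}} = \sqrt{60 + \sqrt{\frac{3926}{11}}} = \sqrt{60 + \frac{\sqrt{43186}}{11}}$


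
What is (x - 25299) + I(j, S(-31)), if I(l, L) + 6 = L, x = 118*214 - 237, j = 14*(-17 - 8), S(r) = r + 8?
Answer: -313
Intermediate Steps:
S(r) = 8 + r
j = -350 (j = 14*(-25) = -350)
x = 25015 (x = 25252 - 237 = 25015)
I(l, L) = -6 + L
(x - 25299) + I(j, S(-31)) = (25015 - 25299) + (-6 + (8 - 31)) = -284 + (-6 - 23) = -284 - 29 = -313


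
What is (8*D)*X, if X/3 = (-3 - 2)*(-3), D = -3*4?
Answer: -4320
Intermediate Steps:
D = -12
X = 45 (X = 3*((-3 - 2)*(-3)) = 3*(-5*(-3)) = 3*15 = 45)
(8*D)*X = (8*(-12))*45 = -96*45 = -4320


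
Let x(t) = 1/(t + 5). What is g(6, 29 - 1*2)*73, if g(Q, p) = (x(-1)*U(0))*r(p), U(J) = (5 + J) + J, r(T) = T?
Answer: 9855/4 ≈ 2463.8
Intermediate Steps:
x(t) = 1/(5 + t)
U(J) = 5 + 2*J
g(Q, p) = 5*p/4 (g(Q, p) = ((5 + 2*0)/(5 - 1))*p = ((5 + 0)/4)*p = ((¼)*5)*p = 5*p/4)
g(6, 29 - 1*2)*73 = (5*(29 - 1*2)/4)*73 = (5*(29 - 2)/4)*73 = ((5/4)*27)*73 = (135/4)*73 = 9855/4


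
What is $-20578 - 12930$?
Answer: $-33508$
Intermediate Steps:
$-20578 - 12930 = -33508$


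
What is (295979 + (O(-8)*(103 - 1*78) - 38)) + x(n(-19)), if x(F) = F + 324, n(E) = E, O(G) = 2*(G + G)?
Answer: 295446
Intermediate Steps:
O(G) = 4*G (O(G) = 2*(2*G) = 4*G)
x(F) = 324 + F
(295979 + (O(-8)*(103 - 1*78) - 38)) + x(n(-19)) = (295979 + ((4*(-8))*(103 - 1*78) - 38)) + (324 - 19) = (295979 + (-32*(103 - 78) - 38)) + 305 = (295979 + (-32*25 - 38)) + 305 = (295979 + (-800 - 38)) + 305 = (295979 - 838) + 305 = 295141 + 305 = 295446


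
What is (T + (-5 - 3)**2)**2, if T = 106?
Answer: 28900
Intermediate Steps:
(T + (-5 - 3)**2)**2 = (106 + (-5 - 3)**2)**2 = (106 + (-8)**2)**2 = (106 + 64)**2 = 170**2 = 28900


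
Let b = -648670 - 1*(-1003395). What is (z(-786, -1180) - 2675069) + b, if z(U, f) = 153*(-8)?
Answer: -2321568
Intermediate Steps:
z(U, f) = -1224
b = 354725 (b = -648670 + 1003395 = 354725)
(z(-786, -1180) - 2675069) + b = (-1224 - 2675069) + 354725 = -2676293 + 354725 = -2321568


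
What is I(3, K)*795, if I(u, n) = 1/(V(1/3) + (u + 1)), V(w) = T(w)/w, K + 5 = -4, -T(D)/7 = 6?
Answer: -795/122 ≈ -6.5164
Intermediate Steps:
T(D) = -42 (T(D) = -7*6 = -42)
K = -9 (K = -5 - 4 = -9)
V(w) = -42/w
I(u, n) = 1/(-125 + u) (I(u, n) = 1/(-42/(1/3) + (u + 1)) = 1/(-42/⅓ + (1 + u)) = 1/(-42*3 + (1 + u)) = 1/(-126 + (1 + u)) = 1/(-125 + u))
I(3, K)*795 = 795/(-125 + 3) = 795/(-122) = -1/122*795 = -795/122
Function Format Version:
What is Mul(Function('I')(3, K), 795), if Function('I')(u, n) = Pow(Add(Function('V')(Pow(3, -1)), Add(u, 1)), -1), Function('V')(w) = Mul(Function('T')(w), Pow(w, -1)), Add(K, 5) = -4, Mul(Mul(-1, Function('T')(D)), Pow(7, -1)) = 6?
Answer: Rational(-795, 122) ≈ -6.5164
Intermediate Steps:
Function('T')(D) = -42 (Function('T')(D) = Mul(-7, 6) = -42)
K = -9 (K = Add(-5, -4) = -9)
Function('V')(w) = Mul(-42, Pow(w, -1))
Function('I')(u, n) = Pow(Add(-125, u), -1) (Function('I')(u, n) = Pow(Add(Mul(-42, Pow(Pow(3, -1), -1)), Add(u, 1)), -1) = Pow(Add(Mul(-42, Pow(Rational(1, 3), -1)), Add(1, u)), -1) = Pow(Add(Mul(-42, 3), Add(1, u)), -1) = Pow(Add(-126, Add(1, u)), -1) = Pow(Add(-125, u), -1))
Mul(Function('I')(3, K), 795) = Mul(Pow(Add(-125, 3), -1), 795) = Mul(Pow(-122, -1), 795) = Mul(Rational(-1, 122), 795) = Rational(-795, 122)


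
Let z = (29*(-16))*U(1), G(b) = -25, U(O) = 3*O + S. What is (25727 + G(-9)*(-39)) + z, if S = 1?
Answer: 24846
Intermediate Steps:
U(O) = 1 + 3*O (U(O) = 3*O + 1 = 1 + 3*O)
z = -1856 (z = (29*(-16))*(1 + 3*1) = -464*(1 + 3) = -464*4 = -1856)
(25727 + G(-9)*(-39)) + z = (25727 - 25*(-39)) - 1856 = (25727 + 975) - 1856 = 26702 - 1856 = 24846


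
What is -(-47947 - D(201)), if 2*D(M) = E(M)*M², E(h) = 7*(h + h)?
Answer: 56892154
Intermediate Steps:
E(h) = 14*h (E(h) = 7*(2*h) = 14*h)
D(M) = 7*M³ (D(M) = ((14*M)*M²)/2 = (14*M³)/2 = 7*M³)
-(-47947 - D(201)) = -(-47947 - 7*201³) = -(-47947 - 7*8120601) = -(-47947 - 1*56844207) = -(-47947 - 56844207) = -1*(-56892154) = 56892154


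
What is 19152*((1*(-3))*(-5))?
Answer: 287280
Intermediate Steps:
19152*((1*(-3))*(-5)) = 19152*(-3*(-5)) = 19152*15 = 287280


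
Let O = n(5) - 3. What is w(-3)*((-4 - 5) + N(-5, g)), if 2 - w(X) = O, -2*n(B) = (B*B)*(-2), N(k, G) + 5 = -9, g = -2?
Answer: 460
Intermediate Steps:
N(k, G) = -14 (N(k, G) = -5 - 9 = -14)
n(B) = B**2 (n(B) = -B*B*(-2)/2 = -B**2*(-2)/2 = -(-1)*B**2 = B**2)
O = 22 (O = 5**2 - 3 = 25 - 3 = 22)
w(X) = -20 (w(X) = 2 - 1*22 = 2 - 22 = -20)
w(-3)*((-4 - 5) + N(-5, g)) = -20*((-4 - 5) - 14) = -20*(-9 - 14) = -20*(-23) = 460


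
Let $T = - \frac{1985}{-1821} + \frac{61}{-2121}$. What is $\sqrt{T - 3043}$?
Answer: $\frac{57 i \sqrt{172431639051}}{429149} \approx 55.154 i$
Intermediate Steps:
$T = \frac{455456}{429149}$ ($T = \left(-1985\right) \left(- \frac{1}{1821}\right) + 61 \left(- \frac{1}{2121}\right) = \frac{1985}{1821} - \frac{61}{2121} = \frac{455456}{429149} \approx 1.0613$)
$\sqrt{T - 3043} = \sqrt{\frac{455456}{429149} - 3043} = \sqrt{- \frac{1305444951}{429149}} = \frac{57 i \sqrt{172431639051}}{429149}$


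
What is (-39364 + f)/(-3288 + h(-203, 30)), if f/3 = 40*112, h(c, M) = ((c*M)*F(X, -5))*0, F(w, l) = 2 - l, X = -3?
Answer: 6481/822 ≈ 7.8844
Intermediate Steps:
h(c, M) = 0 (h(c, M) = ((c*M)*(2 - 1*(-5)))*0 = ((M*c)*(2 + 5))*0 = ((M*c)*7)*0 = (7*M*c)*0 = 0)
f = 13440 (f = 3*(40*112) = 3*4480 = 13440)
(-39364 + f)/(-3288 + h(-203, 30)) = (-39364 + 13440)/(-3288 + 0) = -25924/(-3288) = -25924*(-1/3288) = 6481/822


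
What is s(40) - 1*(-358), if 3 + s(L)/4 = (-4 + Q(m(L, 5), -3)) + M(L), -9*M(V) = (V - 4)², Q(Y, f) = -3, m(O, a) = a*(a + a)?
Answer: -258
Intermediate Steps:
m(O, a) = 2*a² (m(O, a) = a*(2*a) = 2*a²)
M(V) = -(-4 + V)²/9 (M(V) = -(V - 4)²/9 = -(-4 + V)²/9)
s(L) = -40 - 4*(-4 + L)²/9 (s(L) = -12 + 4*((-4 - 3) - (-4 + L)²/9) = -12 + 4*(-7 - (-4 + L)²/9) = -12 + (-28 - 4*(-4 + L)²/9) = -40 - 4*(-4 + L)²/9)
s(40) - 1*(-358) = (-40 - 4*(-4 + 40)²/9) - 1*(-358) = (-40 - 4/9*36²) + 358 = (-40 - 4/9*1296) + 358 = (-40 - 576) + 358 = -616 + 358 = -258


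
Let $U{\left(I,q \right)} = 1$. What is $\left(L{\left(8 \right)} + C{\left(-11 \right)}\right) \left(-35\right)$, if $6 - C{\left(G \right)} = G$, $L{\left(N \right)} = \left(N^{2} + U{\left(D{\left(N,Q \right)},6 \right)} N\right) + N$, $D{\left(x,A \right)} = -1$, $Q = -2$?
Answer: $-3395$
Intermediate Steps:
$L{\left(N \right)} = N^{2} + 2 N$ ($L{\left(N \right)} = \left(N^{2} + 1 N\right) + N = \left(N^{2} + N\right) + N = \left(N + N^{2}\right) + N = N^{2} + 2 N$)
$C{\left(G \right)} = 6 - G$
$\left(L{\left(8 \right)} + C{\left(-11 \right)}\right) \left(-35\right) = \left(8 \left(2 + 8\right) + \left(6 - -11\right)\right) \left(-35\right) = \left(8 \cdot 10 + \left(6 + 11\right)\right) \left(-35\right) = \left(80 + 17\right) \left(-35\right) = 97 \left(-35\right) = -3395$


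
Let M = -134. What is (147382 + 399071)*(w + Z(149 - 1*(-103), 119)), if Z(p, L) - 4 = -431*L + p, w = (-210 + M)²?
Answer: 36777926259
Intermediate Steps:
w = 118336 (w = (-210 - 134)² = (-344)² = 118336)
Z(p, L) = 4 + p - 431*L (Z(p, L) = 4 + (-431*L + p) = 4 + (p - 431*L) = 4 + p - 431*L)
(147382 + 399071)*(w + Z(149 - 1*(-103), 119)) = (147382 + 399071)*(118336 + (4 + (149 - 1*(-103)) - 431*119)) = 546453*(118336 + (4 + (149 + 103) - 51289)) = 546453*(118336 + (4 + 252 - 51289)) = 546453*(118336 - 51033) = 546453*67303 = 36777926259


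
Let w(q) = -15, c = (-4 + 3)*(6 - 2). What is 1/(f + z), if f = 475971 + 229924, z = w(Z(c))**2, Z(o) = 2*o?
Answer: 1/706120 ≈ 1.4162e-6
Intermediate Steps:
c = -4 (c = -1*4 = -4)
z = 225 (z = (-15)**2 = 225)
f = 705895
1/(f + z) = 1/(705895 + 225) = 1/706120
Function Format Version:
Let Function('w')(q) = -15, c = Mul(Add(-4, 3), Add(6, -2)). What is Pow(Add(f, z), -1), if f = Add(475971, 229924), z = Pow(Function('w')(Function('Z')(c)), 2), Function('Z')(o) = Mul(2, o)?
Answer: Rational(1, 706120) ≈ 1.4162e-6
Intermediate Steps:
c = -4 (c = Mul(-1, 4) = -4)
z = 225 (z = Pow(-15, 2) = 225)
f = 705895
Pow(Add(f, z), -1) = Pow(Add(705895, 225), -1) = Pow(706120, -1) = Rational(1, 706120)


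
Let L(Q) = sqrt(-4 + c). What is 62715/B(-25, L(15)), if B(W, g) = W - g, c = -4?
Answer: -522625/211 + 41810*I*sqrt(2)/211 ≈ -2476.9 + 280.23*I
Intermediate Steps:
L(Q) = 2*I*sqrt(2) (L(Q) = sqrt(-4 - 4) = sqrt(-8) = 2*I*sqrt(2))
62715/B(-25, L(15)) = 62715/(-25 - 2*I*sqrt(2))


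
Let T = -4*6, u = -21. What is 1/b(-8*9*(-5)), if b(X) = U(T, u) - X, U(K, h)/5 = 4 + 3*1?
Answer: -1/325 ≈ -0.0030769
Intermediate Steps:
T = -24
U(K, h) = 35 (U(K, h) = 5*(4 + 3*1) = 5*(4 + 3) = 5*7 = 35)
b(X) = 35 - X
1/b(-8*9*(-5)) = 1/(35 - (-8*9)*(-5)) = 1/(35 - (-72)*(-5)) = 1/(35 - 1*360) = 1/(35 - 360) = 1/(-325) = -1/325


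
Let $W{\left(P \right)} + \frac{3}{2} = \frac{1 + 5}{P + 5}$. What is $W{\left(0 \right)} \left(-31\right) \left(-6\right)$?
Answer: $- \frac{279}{5} \approx -55.8$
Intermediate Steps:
$W{\left(P \right)} = - \frac{3}{2} + \frac{6}{5 + P}$ ($W{\left(P \right)} = - \frac{3}{2} + \frac{1 + 5}{P + 5} = - \frac{3}{2} + \frac{6}{5 + P}$)
$W{\left(0 \right)} \left(-31\right) \left(-6\right) = \frac{3 \left(-1 - 0\right)}{2 \left(5 + 0\right)} \left(-31\right) \left(-6\right) = \frac{3 \left(-1 + 0\right)}{2 \cdot 5} \left(-31\right) \left(-6\right) = \frac{3}{2} \cdot \frac{1}{5} \left(-1\right) \left(-31\right) \left(-6\right) = \left(- \frac{3}{10}\right) \left(-31\right) \left(-6\right) = \frac{93}{10} \left(-6\right) = - \frac{279}{5}$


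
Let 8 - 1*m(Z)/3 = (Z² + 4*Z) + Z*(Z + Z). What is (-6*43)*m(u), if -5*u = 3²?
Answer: -106038/25 ≈ -4241.5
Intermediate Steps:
u = -9/5 (u = -⅕*3² = -⅕*9 = -9/5 ≈ -1.8000)
m(Z) = 24 - 12*Z - 9*Z² (m(Z) = 24 - 3*((Z² + 4*Z) + Z*(Z + Z)) = 24 - 3*((Z² + 4*Z) + Z*(2*Z)) = 24 - 3*((Z² + 4*Z) + 2*Z²) = 24 - 3*(3*Z² + 4*Z) = 24 + (-12*Z - 9*Z²) = 24 - 12*Z - 9*Z²)
(-6*43)*m(u) = (-6*43)*(24 - 12*(-9/5) - 9*(-9/5)²) = -258*(24 + 108/5 - 9*81/25) = -258*(24 + 108/5 - 729/25) = -258*411/25 = -106038/25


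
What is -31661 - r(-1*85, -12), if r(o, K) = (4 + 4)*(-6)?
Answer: -31613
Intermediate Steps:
r(o, K) = -48 (r(o, K) = 8*(-6) = -48)
-31661 - r(-1*85, -12) = -31661 - 1*(-48) = -31661 + 48 = -31613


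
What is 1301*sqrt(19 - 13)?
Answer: 1301*sqrt(6) ≈ 3186.8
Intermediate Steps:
1301*sqrt(19 - 13) = 1301*sqrt(6)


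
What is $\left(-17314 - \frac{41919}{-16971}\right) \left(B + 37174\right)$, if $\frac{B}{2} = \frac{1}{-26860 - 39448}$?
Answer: $- \frac{120697106252853375}{187552178} \approx -6.4354 \cdot 10^{8}$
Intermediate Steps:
$B = - \frac{1}{33154}$ ($B = \frac{2}{-26860 - 39448} = \frac{2}{-66308} = 2 \left(- \frac{1}{66308}\right) = - \frac{1}{33154} \approx -3.0162 \cdot 10^{-5}$)
$\left(-17314 - \frac{41919}{-16971}\right) \left(B + 37174\right) = \left(-17314 - \frac{41919}{-16971}\right) \left(- \frac{1}{33154} + 37174\right) = \left(-17314 - - \frac{13973}{5657}\right) \frac{1232466795}{33154} = \left(-17314 + \frac{13973}{5657}\right) \frac{1232466795}{33154} = \left(- \frac{97931325}{5657}\right) \frac{1232466795}{33154} = - \frac{120697106252853375}{187552178}$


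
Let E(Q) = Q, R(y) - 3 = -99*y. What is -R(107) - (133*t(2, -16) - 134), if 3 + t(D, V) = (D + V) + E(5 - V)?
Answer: 10192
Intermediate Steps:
R(y) = 3 - 99*y
t(D, V) = 2 + D (t(D, V) = -3 + ((D + V) + (5 - V)) = -3 + (5 + D) = 2 + D)
-R(107) - (133*t(2, -16) - 134) = -(3 - 99*107) - (133*(2 + 2) - 134) = -(3 - 10593) - (133*4 - 134) = -1*(-10590) - (532 - 134) = 10590 - 1*398 = 10590 - 398 = 10192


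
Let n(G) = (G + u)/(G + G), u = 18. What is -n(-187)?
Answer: -169/374 ≈ -0.45187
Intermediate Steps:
n(G) = (18 + G)/(2*G) (n(G) = (G + 18)/(G + G) = (18 + G)/((2*G)) = (18 + G)*(1/(2*G)) = (18 + G)/(2*G))
-n(-187) = -(18 - 187)/(2*(-187)) = -(-1)*(-169)/(2*187) = -1*169/374 = -169/374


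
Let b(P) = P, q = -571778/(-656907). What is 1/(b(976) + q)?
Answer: 656907/641713010 ≈ 0.0010237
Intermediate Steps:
q = 571778/656907 (q = -571778*(-1/656907) = 571778/656907 ≈ 0.87041)
1/(b(976) + q) = 1/(976 + 571778/656907) = 1/(641713010/656907) = 656907/641713010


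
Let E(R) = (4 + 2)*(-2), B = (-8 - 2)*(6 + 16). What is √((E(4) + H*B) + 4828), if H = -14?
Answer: 2*√1974 ≈ 88.859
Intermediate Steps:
B = -220 (B = -10*22 = -220)
E(R) = -12 (E(R) = 6*(-2) = -12)
√((E(4) + H*B) + 4828) = √((-12 - 14*(-220)) + 4828) = √((-12 + 3080) + 4828) = √(3068 + 4828) = √7896 = 2*√1974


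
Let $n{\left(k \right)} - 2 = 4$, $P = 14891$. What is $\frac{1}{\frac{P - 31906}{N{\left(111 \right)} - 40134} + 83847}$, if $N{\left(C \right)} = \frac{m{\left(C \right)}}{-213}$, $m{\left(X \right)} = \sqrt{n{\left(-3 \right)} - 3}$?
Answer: $\frac{680818446743028473}{57084872940278169907126} + \frac{1208065 \sqrt{3}}{171254618820834509721378} \approx 1.1926 \cdot 10^{-5}$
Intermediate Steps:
$n{\left(k \right)} = 6$ ($n{\left(k \right)} = 2 + 4 = 6$)
$m{\left(X \right)} = \sqrt{3}$ ($m{\left(X \right)} = \sqrt{6 - 3} = \sqrt{3}$)
$N{\left(C \right)} = - \frac{\sqrt{3}}{213}$ ($N{\left(C \right)} = \frac{\sqrt{3}}{-213} = \sqrt{3} \left(- \frac{1}{213}\right) = - \frac{\sqrt{3}}{213}$)
$\frac{1}{\frac{P - 31906}{N{\left(111 \right)} - 40134} + 83847} = \frac{1}{\frac{14891 - 31906}{- \frac{\sqrt{3}}{213} - 40134} + 83847} = \frac{1}{- \frac{17015}{-40134 - \frac{\sqrt{3}}{213}} + 83847} = \frac{1}{83847 - \frac{17015}{-40134 - \frac{\sqrt{3}}{213}}}$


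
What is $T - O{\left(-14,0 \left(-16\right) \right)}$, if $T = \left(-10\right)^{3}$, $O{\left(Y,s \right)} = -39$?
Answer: $-961$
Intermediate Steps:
$T = -1000$
$T - O{\left(-14,0 \left(-16\right) \right)} = -1000 - -39 = -1000 + 39 = -961$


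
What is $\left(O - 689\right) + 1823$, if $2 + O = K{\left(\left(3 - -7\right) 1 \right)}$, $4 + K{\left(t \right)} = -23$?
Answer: $1105$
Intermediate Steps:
$K{\left(t \right)} = -27$ ($K{\left(t \right)} = -4 - 23 = -27$)
$O = -29$ ($O = -2 - 27 = -29$)
$\left(O - 689\right) + 1823 = \left(-29 - 689\right) + 1823 = -718 + 1823 = 1105$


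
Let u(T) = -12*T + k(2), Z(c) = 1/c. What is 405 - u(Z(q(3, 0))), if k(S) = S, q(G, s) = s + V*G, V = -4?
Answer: 402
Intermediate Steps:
q(G, s) = s - 4*G
Z(c) = 1/c
u(T) = 2 - 12*T (u(T) = -12*T + 2 = 2 - 12*T)
405 - u(Z(q(3, 0))) = 405 - (2 - 12/(0 - 4*3)) = 405 - (2 - 12/(0 - 12)) = 405 - (2 - 12/(-12)) = 405 - (2 - 12*(-1/12)) = 405 - (2 + 1) = 405 - 1*3 = 405 - 3 = 402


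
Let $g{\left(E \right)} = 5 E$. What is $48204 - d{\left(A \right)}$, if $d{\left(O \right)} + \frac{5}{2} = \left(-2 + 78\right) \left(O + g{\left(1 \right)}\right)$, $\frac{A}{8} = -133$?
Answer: $\frac{257381}{2} \approx 1.2869 \cdot 10^{5}$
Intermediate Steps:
$A = -1064$ ($A = 8 \left(-133\right) = -1064$)
$d{\left(O \right)} = \frac{755}{2} + 76 O$ ($d{\left(O \right)} = - \frac{5}{2} + \left(-2 + 78\right) \left(O + 5 \cdot 1\right) = - \frac{5}{2} + 76 \left(O + 5\right) = - \frac{5}{2} + 76 \left(5 + O\right) = - \frac{5}{2} + \left(380 + 76 O\right) = \frac{755}{2} + 76 O$)
$48204 - d{\left(A \right)} = 48204 - \left(\frac{755}{2} + 76 \left(-1064\right)\right) = 48204 - \left(\frac{755}{2} - 80864\right) = 48204 - - \frac{160973}{2} = 48204 + \frac{160973}{2} = \frac{257381}{2}$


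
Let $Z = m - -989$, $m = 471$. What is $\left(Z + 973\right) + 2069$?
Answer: $4502$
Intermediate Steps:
$Z = 1460$ ($Z = 471 - -989 = 471 + 989 = 1460$)
$\left(Z + 973\right) + 2069 = \left(1460 + 973\right) + 2069 = 2433 + 2069 = 4502$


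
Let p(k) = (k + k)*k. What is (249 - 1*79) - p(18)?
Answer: -478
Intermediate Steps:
p(k) = 2*k² (p(k) = (2*k)*k = 2*k²)
(249 - 1*79) - p(18) = (249 - 1*79) - 2*18² = (249 - 79) - 2*324 = 170 - 1*648 = 170 - 648 = -478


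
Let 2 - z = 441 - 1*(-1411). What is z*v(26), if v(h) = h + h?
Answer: -96200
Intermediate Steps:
v(h) = 2*h
z = -1850 (z = 2 - (441 - 1*(-1411)) = 2 - (441 + 1411) = 2 - 1*1852 = 2 - 1852 = -1850)
z*v(26) = -3700*26 = -1850*52 = -96200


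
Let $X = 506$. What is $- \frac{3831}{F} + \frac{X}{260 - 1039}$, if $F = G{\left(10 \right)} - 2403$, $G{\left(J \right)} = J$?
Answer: $\frac{1773491}{1864147} \approx 0.95137$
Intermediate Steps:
$F = -2393$ ($F = 10 - 2403 = -2393$)
$- \frac{3831}{F} + \frac{X}{260 - 1039} = - \frac{3831}{-2393} + \frac{506}{260 - 1039} = \left(-3831\right) \left(- \frac{1}{2393}\right) + \frac{506}{260 - 1039} = \frac{3831}{2393} + \frac{506}{-779} = \frac{3831}{2393} + 506 \left(- \frac{1}{779}\right) = \frac{3831}{2393} - \frac{506}{779} = \frac{1773491}{1864147}$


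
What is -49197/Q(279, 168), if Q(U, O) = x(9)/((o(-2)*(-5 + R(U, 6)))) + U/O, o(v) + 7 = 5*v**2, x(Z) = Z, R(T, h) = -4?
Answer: -35815416/1153 ≈ -31063.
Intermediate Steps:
o(v) = -7 + 5*v**2
Q(U, O) = -1/13 + U/O (Q(U, O) = 9/(((-7 + 5*(-2)**2)*(-5 - 4))) + U/O = 9/(((-7 + 5*4)*(-9))) + U/O = 9/(((-7 + 20)*(-9))) + U/O = 9/((13*(-9))) + U/O = 9/(-117) + U/O = 9*(-1/117) + U/O = -1/13 + U/O)
-49197/Q(279, 168) = -49197*168/(279 - 1/13*168) = -49197*168/(279 - 168/13) = -49197/((1/168)*(3459/13)) = -49197/1153/728 = -49197*728/1153 = -35815416/1153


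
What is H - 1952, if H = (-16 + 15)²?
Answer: -1951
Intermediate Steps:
H = 1 (H = (-1)² = 1)
H - 1952 = 1 - 1952 = -1951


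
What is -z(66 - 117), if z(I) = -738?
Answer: 738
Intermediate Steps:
-z(66 - 117) = -1*(-738) = 738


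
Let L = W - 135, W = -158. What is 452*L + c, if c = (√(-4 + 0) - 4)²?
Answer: -132424 - 16*I ≈ -1.3242e+5 - 16.0*I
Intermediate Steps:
c = (-4 + 2*I)² (c = (√(-4) - 4)² = (2*I - 4)² = (-4 + 2*I)² ≈ 12.0 - 16.0*I)
L = -293 (L = -158 - 135 = -293)
452*L + c = 452*(-293) + (12 - 16*I) = -132436 + (12 - 16*I) = -132424 - 16*I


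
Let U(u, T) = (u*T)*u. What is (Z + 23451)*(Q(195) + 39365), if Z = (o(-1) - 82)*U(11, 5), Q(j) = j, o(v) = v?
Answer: -1058783840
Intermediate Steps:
U(u, T) = T*u² (U(u, T) = (T*u)*u = T*u²)
Z = -50215 (Z = (-1 - 82)*(5*11²) = -415*121 = -83*605 = -50215)
(Z + 23451)*(Q(195) + 39365) = (-50215 + 23451)*(195 + 39365) = -26764*39560 = -1058783840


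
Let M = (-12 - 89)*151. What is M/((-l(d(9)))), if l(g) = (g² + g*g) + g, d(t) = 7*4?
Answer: 15251/1596 ≈ 9.5558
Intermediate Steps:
d(t) = 28
l(g) = g + 2*g² (l(g) = (g² + g²) + g = 2*g² + g = g + 2*g²)
M = -15251 (M = -101*151 = -15251)
M/((-l(d(9)))) = -15251*(-1/(28*(1 + 2*28))) = -15251*(-1/(28*(1 + 56))) = -15251/((-28*57)) = -15251/((-1*1596)) = -15251/(-1596) = -15251*(-1/1596) = 15251/1596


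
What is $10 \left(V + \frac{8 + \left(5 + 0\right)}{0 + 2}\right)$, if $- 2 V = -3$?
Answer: $80$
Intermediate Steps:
$V = \frac{3}{2}$ ($V = \left(- \frac{1}{2}\right) \left(-3\right) = \frac{3}{2} \approx 1.5$)
$10 \left(V + \frac{8 + \left(5 + 0\right)}{0 + 2}\right) = 10 \left(\frac{3}{2} + \frac{8 + \left(5 + 0\right)}{0 + 2}\right) = 10 \left(\frac{3}{2} + \frac{8 + 5}{2}\right) = 10 \left(\frac{3}{2} + 13 \cdot \frac{1}{2}\right) = 10 \left(\frac{3}{2} + \frac{13}{2}\right) = 10 \cdot 8 = 80$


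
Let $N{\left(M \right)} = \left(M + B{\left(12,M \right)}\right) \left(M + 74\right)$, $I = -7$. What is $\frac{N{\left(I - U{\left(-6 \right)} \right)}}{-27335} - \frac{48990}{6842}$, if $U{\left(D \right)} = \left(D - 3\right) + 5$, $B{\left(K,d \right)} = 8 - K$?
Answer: $- \frac{122164}{17105} \approx -7.142$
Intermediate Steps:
$U{\left(D \right)} = 2 + D$ ($U{\left(D \right)} = \left(-3 + D\right) + 5 = 2 + D$)
$N{\left(M \right)} = \left(-4 + M\right) \left(74 + M\right)$ ($N{\left(M \right)} = \left(M + \left(8 - 12\right)\right) \left(M + 74\right) = \left(M + \left(8 - 12\right)\right) \left(74 + M\right) = \left(M - 4\right) \left(74 + M\right) = \left(-4 + M\right) \left(74 + M\right)$)
$\frac{N{\left(I - U{\left(-6 \right)} \right)}}{-27335} - \frac{48990}{6842} = \frac{-296 + \left(-7 - \left(2 - 6\right)\right)^{2} + 70 \left(-7 - \left(2 - 6\right)\right)}{-27335} - \frac{48990}{6842} = \left(-296 + \left(-7 - -4\right)^{2} + 70 \left(-7 - -4\right)\right) \left(- \frac{1}{27335}\right) - \frac{24495}{3421} = \left(-296 + \left(-7 + 4\right)^{2} + 70 \left(-7 + 4\right)\right) \left(- \frac{1}{27335}\right) - \frac{24495}{3421} = \left(-296 + \left(-3\right)^{2} + 70 \left(-3\right)\right) \left(- \frac{1}{27335}\right) - \frac{24495}{3421} = \left(-296 + 9 - 210\right) \left(- \frac{1}{27335}\right) - \frac{24495}{3421} = \left(-497\right) \left(- \frac{1}{27335}\right) - \frac{24495}{3421} = \frac{1}{55} - \frac{24495}{3421} = - \frac{122164}{17105}$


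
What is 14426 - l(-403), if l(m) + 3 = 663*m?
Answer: 281618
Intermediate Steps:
l(m) = -3 + 663*m
14426 - l(-403) = 14426 - (-3 + 663*(-403)) = 14426 - (-3 - 267189) = 14426 - 1*(-267192) = 14426 + 267192 = 281618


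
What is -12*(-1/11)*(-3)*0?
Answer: 0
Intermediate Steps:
-12*(-1/11)*(-3)*0 = -12*(-1*1/11)*(-3)*0 = -(-12)*(-3)/11*0 = -12*3/11*0 = -36/11*0 = 0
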